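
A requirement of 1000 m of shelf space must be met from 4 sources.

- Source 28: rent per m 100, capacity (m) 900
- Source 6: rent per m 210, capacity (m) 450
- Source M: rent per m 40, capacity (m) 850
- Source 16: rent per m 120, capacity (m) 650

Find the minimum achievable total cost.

49000

Use sources in increasing cost order.
Source M (40): use full 850 ; 150 m to go.
Take 150 from Source 28 at 100 to finish.
Source 16, Source 6: unused.
Cost = 850×40 + 150×100 = 49000.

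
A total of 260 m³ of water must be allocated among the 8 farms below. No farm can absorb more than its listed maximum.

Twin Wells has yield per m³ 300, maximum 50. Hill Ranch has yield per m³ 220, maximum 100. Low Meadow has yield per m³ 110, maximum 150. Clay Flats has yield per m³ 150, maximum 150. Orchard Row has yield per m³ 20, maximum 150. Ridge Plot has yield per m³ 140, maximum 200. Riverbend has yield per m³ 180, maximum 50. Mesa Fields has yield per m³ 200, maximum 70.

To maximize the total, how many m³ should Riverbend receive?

40

Highest yield per m³ first: Twin Wells 300 > Hill Ranch 220 > Mesa Fields 200 > Riverbend 180 > Clay Flats 150 > Ridge Plot 140 > Low Meadow 110 > Orchard Row 20.
Twin Wells takes 50 to reach its cap of 50 ; 210 left.
Give Hill Ranch 100 to hit its cap of 100 ; 110 left.
Mesa Fields: +70 to 70 (cap) ; 40 left.
Riverbend: +40 (room for 50) → 40. Pool exhausted.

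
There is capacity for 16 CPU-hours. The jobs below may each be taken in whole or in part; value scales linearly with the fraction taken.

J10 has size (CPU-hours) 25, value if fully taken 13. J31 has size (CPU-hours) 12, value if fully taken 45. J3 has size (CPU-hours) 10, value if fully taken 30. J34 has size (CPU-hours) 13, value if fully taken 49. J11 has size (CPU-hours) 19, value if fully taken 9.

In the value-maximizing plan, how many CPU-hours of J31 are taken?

Best value per unit of size first: J34 49/13≈3.77, J31 45/12≈3.75, J3 30/10≈3, J10 13/25≈0.52, J11 9/19≈0.474.
J34: take in full, 13 CPU-hours for value 49 — 3 left.
Only 3 CPU-hours remain; take 3/12 of J31 for value 45×3/12 = 11.25.

3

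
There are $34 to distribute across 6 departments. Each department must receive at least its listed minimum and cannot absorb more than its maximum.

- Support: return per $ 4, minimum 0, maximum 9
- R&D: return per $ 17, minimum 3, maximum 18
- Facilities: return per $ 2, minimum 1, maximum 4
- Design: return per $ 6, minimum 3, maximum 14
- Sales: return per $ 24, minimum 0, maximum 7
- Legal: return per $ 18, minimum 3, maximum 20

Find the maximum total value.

599

Meeting every minimum uses 0+3+1+3+0+3 = 10 $, leaving 24.
Rank by return per $: Sales 24 > Legal 18 > R&D 17 > Design 6 > Support 4 > Facilities 2.
Sales: +7 to 7 (cap) → 17 left.
Legal takes 17 more to reach its cap of 20 → 0 left.
Total = 17×3 + 2×1 + 6×3 + 24×7 + 18×20 = 599.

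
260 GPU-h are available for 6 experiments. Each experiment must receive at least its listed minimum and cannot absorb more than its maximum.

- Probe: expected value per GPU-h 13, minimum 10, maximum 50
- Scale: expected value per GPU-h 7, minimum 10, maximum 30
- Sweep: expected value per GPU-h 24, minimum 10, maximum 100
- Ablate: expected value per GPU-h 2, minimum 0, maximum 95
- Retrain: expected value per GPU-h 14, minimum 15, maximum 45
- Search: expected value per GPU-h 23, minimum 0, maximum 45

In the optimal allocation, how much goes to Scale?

Meeting every minimum uses 10+10+10+0+15+0 = 45 GPU-h, leaving 215.
Rank by expected value per GPU-h: Sweep 24 > Search 23 > Retrain 14 > Probe 13 > Scale 7 > Ablate 2.
Sweep takes 90 more to reach its cap of 100 → 125 left.
Search takes 45 more to reach its cap of 45 → 80 left.
Retrain: +30 to 45 (cap) → 50 left.
Probe takes 40 more to reach its cap of 50 → 10 left.
Only 10 left; Scale takes them to reach 20.

20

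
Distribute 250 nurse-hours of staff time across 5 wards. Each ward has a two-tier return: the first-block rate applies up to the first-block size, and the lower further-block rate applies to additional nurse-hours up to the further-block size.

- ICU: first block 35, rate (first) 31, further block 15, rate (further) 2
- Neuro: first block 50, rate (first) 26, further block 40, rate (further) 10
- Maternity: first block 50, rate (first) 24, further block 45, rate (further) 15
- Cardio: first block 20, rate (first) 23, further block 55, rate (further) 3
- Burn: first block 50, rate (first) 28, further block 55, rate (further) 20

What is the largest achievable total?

Rank every tier by rate: ICU/first 31 > Burn/first 28 > Neuro/first 26 > Maternity/first 24 > Cardio/first 23 > Burn/second 20 > Maternity/second 15 > Neuro/second 10 > Cardio/second 3 > ICU/second 2.
ICU/first (31): +35 — 215 left.
Burn first at 28: fill all 50 — 165 left.
Fill Neuro first block (50 at 26) — 115 left.
Fill Maternity first block (50 at 24) — 65 left.
Cardio/first (23): +20 — 45 left.
Burn/second: +45 of 55 at 20; pool empty.
Total = 31×35 + 28×50 + 26×50 + 24×50 + 23×20 + 20×45 = 6345.

6345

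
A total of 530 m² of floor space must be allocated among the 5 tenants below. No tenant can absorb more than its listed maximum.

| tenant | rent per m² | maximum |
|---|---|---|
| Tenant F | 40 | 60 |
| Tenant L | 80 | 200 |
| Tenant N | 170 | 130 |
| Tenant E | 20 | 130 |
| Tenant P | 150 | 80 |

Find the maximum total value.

Highest rent per m² first: Tenant N 170 > Tenant P 150 > Tenant L 80 > Tenant F 40 > Tenant E 20.
Tenant N takes 130 to reach its cap of 130 ; 400 left.
Tenant P takes 80 to reach its cap of 80 ; 320 left.
Tenant L: +200 to 200 (cap) ; 120 left.
Tenant F: +60 to 60 (cap) ; 60 left.
Tenant E: +60 (room for 130) → 60. Pool exhausted.
Total = 40×60 + 80×200 + 170×130 + 20×60 + 150×80 = 53700.

53700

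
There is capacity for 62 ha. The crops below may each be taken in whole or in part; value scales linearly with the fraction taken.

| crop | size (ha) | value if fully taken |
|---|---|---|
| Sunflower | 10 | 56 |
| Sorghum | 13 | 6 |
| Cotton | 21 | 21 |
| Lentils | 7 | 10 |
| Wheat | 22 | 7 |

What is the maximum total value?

Rank by value-to-size ratio: Sunflower 56/10≈5.6, Lentils 10/7≈1.43, Cotton 21/21≈1, Sorghum 6/13≈0.462, Wheat 7/22≈0.318.
All 10 ha of Sunflower fit (value 56) — 52 remain.
Take all of Lentils (7 ha, value 10) — 45 ha left.
Cotton: take in full, 21 ha for value 21 — 24 left.
All 13 ha of Sorghum fit (value 6) — 11 remain.
Only 11 ha remain; take 11/22 of Wheat for value 7×11/22 = 3.5.
Total value = 96.5.

96.5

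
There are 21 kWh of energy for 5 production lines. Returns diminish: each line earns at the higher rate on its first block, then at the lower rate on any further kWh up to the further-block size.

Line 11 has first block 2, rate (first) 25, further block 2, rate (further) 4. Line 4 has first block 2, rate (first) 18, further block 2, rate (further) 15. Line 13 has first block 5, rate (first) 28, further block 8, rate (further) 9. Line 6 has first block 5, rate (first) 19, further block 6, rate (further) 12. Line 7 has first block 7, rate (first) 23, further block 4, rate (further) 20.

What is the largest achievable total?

Order all 10 blocks by rate: Line 13/T1 28 > Line 11/T1 25 > Line 7/T1 23 > Line 7/T2 20 > Line 6/T1 19 > Line 4/T1 18 > Line 4/T2 15 > Line 6/T2 12 > Line 13/T2 9 > Line 11/T2 4.
Fill Line 13 T1 block (5 at 28) — 16 left.
Fill Line 11 T1 block (2 at 25) — 14 left.
Fill Line 7 T1 block (7 at 23) — 7 left.
Line 7/T2 (20): +4 — 3 left.
Line 6/T1: +3 of 5 at 19; pool empty.
Total = 28×5 + 25×2 + 23×7 + 20×4 + 19×3 = 488.

488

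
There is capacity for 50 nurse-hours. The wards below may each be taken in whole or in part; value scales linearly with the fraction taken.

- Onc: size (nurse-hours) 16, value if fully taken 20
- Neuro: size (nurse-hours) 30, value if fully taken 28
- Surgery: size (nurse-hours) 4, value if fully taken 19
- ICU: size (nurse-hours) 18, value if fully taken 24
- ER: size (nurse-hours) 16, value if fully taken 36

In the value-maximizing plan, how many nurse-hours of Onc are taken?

Sort by value density: Surgery 19/4≈4.75, ER 36/16≈2.25, ICU 24/18≈1.33, Onc 20/16≈1.25, Neuro 28/30≈0.933.
All 4 nurse-hours of Surgery fit (value 19) → 46 remain.
ER: take in full, 16 nurse-hours for value 36 → 30 left.
Take all of ICU (18 nurse-hours, value 24) → 12 nurse-hours left.
12 nurse-hours left: a 12/16 share of Onc gives 20×12/16 = 15.

12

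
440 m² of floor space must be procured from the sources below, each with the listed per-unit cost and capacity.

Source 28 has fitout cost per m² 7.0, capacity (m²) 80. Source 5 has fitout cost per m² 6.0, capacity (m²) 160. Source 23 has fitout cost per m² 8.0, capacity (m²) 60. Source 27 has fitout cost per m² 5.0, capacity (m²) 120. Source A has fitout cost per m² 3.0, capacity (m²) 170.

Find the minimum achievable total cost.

2010

Cheapest first:
Take 170 from Source A at 3.0 ; need 270 more.
Source 27 at 5.0: take all 120 m² ; 150 still needed.
Take 150 from Source 5 at 6.0 to finish.
Source 28, Source 23: unused.
Cost = 170×3.0 + 120×5.0 + 150×6.0 = 2010.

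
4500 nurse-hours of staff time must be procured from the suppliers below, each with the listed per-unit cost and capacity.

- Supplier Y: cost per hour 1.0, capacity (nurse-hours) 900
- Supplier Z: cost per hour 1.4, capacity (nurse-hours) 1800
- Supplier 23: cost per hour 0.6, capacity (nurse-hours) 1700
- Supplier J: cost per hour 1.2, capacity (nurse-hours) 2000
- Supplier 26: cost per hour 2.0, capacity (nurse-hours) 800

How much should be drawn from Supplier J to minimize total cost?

1900

Use suppliers in increasing cost order.
Take 1700 from Supplier 23 at 0.6 → need 2800 more.
Take 900 from Supplier Y at 1.0 → need 1900 more.
Take 1900 from Supplier J at 1.2 to finish.
Supplier Z, Supplier 26: unused.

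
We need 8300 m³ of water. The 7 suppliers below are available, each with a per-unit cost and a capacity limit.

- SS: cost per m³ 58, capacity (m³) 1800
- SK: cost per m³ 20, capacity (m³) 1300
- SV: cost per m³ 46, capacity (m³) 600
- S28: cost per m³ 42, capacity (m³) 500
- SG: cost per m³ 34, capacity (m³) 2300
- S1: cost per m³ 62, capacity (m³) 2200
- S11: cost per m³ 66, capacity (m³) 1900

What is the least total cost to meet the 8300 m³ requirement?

Cheapest first:
SK (20): use full 1300 ; 7000 m³ to go.
SG at 34: take all 2300 m³ ; 4700 still needed.
S28 (42): use full 500 ; 4200 m³ to go.
SV at 46: take all 600 m³ ; 3600 still needed.
SS at 58: take all 1800 m³ ; 1800 still needed.
Take 1800 from S1 at 62 to finish.
S11: unused.
Cost = 1300×20 + 2300×34 + 500×42 + 600×46 + 1800×58 + 1800×62 = 368800.

368800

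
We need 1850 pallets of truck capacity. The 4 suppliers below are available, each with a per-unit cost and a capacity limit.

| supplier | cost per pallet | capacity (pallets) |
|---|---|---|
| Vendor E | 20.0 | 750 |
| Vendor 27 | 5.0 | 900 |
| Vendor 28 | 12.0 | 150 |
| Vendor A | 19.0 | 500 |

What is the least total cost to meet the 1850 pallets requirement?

Cheapest first:
Take 900 from Vendor 27 at 5.0 → need 950 more.
Vendor 28 at 12.0: take all 150 pallets → 800 still needed.
Take 500 from Vendor A at 19.0 → need 300 more.
Vendor E at 20.0: take 300 of its 750 → requirement met.
Cost = 900×5.0 + 150×12.0 + 500×19.0 + 300×20.0 = 21800.

21800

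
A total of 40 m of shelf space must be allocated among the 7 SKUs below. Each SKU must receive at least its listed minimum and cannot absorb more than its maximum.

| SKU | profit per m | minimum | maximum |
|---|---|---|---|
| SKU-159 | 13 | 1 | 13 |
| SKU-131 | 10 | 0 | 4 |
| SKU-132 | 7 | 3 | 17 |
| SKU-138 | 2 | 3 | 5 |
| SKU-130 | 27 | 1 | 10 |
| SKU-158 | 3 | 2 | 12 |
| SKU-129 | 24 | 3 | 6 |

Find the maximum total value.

Meeting every minimum uses 1+0+3+3+1+2+3 = 13 m, leaving 27.
Order the SKUs by profit per m: SKU-130 27 > SKU-129 24 > SKU-159 13 > SKU-131 10 > SKU-132 7 > SKU-158 3 > SKU-138 2.
SKU-130 takes 9 more to reach its cap of 10 — 18 left.
Give SKU-129 3 more to hit its cap of 6 — 15 left.
SKU-159 takes 12 more to reach its cap of 13 — 3 left.
Only 3 left; SKU-131 takes them to reach 3.
Total = 13×13 + 10×3 + 7×3 + 2×3 + 27×10 + 3×2 + 24×6 = 646.

646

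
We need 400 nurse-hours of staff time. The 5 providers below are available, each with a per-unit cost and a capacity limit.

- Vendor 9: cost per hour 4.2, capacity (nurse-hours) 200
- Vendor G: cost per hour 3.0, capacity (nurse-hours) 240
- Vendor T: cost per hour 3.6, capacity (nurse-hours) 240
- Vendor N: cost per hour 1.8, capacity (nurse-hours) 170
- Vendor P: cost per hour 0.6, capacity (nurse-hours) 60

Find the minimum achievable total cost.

852

Fill from the cheapest provider first.
Take 60 from Vendor P at 0.6 → need 340 more.
Vendor N at 1.8: take all 170 nurse-hours → 170 still needed.
Vendor G at 3.0: take 170 of its 240 → requirement met.
Vendor T, Vendor 9: unused.
Cost = 60×0.6 + 170×1.8 + 170×3.0 = 852.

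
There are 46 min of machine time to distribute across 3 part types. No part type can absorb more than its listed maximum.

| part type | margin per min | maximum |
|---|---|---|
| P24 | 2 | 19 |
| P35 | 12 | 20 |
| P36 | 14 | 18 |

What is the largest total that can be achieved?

508

Order the part types by margin per min: P36 14 > P35 12 > P24 2.
P36: +18 to 18 (cap) — 28 left.
P35 takes 20 to reach its cap of 20 — 8 left.
P24: +8 (room for 19) → 8. Pool exhausted.
Total = 2×8 + 12×20 + 14×18 = 508.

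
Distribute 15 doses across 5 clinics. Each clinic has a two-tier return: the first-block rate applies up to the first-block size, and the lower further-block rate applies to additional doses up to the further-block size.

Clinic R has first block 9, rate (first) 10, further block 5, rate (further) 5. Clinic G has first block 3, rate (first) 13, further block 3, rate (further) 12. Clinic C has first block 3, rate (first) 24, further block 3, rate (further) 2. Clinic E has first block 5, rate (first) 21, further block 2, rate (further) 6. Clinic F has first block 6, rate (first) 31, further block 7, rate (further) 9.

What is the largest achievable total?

Treat each block as its own option and order by rate: Clinic F/first 31 > Clinic C/first 24 > Clinic E/first 21 > Clinic G/first 13 > Clinic G/second 12 > Clinic R/first 10 > Clinic F/second 9 > Clinic E/second 6 > Clinic R/second 5 > Clinic C/second 2.
Fill Clinic F first block (6 at 31) → 9 left.
Clinic C/first (24): +3 → 6 left.
Clinic E/first (21): +5 → 1 left.
Clinic G/first: +1 of 3 at 13; pool empty.
Total = 31×6 + 24×3 + 21×5 + 13×1 = 376.

376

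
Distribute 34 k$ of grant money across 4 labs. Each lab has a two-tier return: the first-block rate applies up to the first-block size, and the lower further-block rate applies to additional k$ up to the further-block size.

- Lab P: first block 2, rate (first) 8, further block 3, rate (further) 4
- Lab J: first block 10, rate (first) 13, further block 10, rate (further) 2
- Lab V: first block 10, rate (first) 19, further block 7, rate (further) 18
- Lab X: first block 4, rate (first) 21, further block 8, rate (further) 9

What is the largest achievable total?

557

Rank every tier by rate: Lab X/tier1 21 > Lab V/tier1 19 > Lab V/tier2 18 > Lab J/tier1 13 > Lab X/tier2 9 > Lab P/tier1 8 > Lab P/tier2 4 > Lab J/tier2 2.
Lab X/tier1 (21): +4 → 30 left.
Fill Lab V tier1 block (10 at 19) → 20 left.
Lab V/tier2 (18): +7 → 13 left.
Fill Lab J tier1 block (10 at 13) → 3 left.
Lab X tier2 at 9: only 3 left, fill 3.
Total = 21×4 + 19×10 + 18×7 + 13×10 + 9×3 = 557.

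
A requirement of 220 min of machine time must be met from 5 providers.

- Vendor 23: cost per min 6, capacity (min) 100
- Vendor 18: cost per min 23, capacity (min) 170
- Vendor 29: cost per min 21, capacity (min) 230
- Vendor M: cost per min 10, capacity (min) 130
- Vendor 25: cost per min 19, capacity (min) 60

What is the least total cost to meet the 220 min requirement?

1800

Use providers in increasing cost order.
Vendor 23 at 6: take all 100 min — 120 still needed.
Take 120 from Vendor M at 10 to finish.
Vendor 25, Vendor 29, Vendor 18: unused.
Cost = 100×6 + 120×10 = 1800.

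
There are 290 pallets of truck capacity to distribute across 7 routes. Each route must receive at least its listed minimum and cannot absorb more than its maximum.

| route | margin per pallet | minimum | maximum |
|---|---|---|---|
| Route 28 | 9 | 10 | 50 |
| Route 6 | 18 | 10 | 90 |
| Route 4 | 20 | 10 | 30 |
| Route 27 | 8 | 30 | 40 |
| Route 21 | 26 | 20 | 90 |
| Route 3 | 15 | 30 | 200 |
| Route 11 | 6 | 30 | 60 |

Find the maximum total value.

5160

Meeting every minimum uses 10+10+10+30+20+30+30 = 140 pallets, leaving 150.
Order the routes by margin per pallet: Route 21 26 > Route 4 20 > Route 6 18 > Route 3 15 > Route 28 9 > Route 27 8 > Route 11 6.
Route 21: +70 to 90 (cap) — 80 left.
Route 4 takes 20 more to reach its cap of 30 — 60 left.
Route 6 has room for 80 more but only 60 remain, so it gets 70.
Total = 9×10 + 18×70 + 20×30 + 8×30 + 26×90 + 15×30 + 6×30 = 5160.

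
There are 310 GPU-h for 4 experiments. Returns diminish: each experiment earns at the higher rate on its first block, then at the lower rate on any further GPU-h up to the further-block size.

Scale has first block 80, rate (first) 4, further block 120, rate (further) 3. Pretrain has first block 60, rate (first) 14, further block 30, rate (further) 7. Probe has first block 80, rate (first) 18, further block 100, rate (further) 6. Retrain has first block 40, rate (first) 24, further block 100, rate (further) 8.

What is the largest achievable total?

4250

Treat each block as its own option and order by rate: Retrain/T1 24 > Probe/T1 18 > Pretrain/T1 14 > Retrain/T2 8 > Pretrain/T2 7 > Probe/T2 6 > Scale/T1 4 > Scale/T2 3.
Retrain T1 at 24: fill all 40 — 270 left.
Probe T1 at 18: fill all 80 — 190 left.
Pretrain/T1 (14): +60 — 130 left.
Retrain/T2 (8): +100 — 30 left.
Pretrain T2 at 7: fill all 30 — 0 left.
Total = 24×40 + 18×80 + 14×60 + 8×100 + 7×30 = 4250.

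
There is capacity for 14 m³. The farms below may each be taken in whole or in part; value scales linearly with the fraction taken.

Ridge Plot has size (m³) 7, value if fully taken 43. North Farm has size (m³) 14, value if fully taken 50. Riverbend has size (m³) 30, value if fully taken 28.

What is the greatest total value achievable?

68

Sort by value density: Ridge Plot 43/7≈6.14, North Farm 50/14≈3.57, Riverbend 28/30≈0.933.
Take all of Ridge Plot (7 m³, value 43) → 7 m³ left.
7 m³ left: a 7/14 share of North Farm gives 50×7/14 = 25.
Total value = 68.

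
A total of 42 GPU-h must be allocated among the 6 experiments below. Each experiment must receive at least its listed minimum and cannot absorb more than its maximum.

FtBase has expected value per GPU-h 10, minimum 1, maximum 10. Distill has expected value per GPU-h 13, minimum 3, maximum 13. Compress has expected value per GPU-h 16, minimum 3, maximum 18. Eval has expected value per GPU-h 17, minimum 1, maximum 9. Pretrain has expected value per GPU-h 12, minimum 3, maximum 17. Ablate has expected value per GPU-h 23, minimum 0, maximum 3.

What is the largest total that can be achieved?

660

Meeting every minimum uses 1+3+3+1+3+0 = 11 GPU-h, leaving 31.
Rank by expected value per GPU-h: Ablate 23 > Eval 17 > Compress 16 > Distill 13 > Pretrain 12 > FtBase 10.
Ablate takes 3 more to reach its cap of 3 → 28 left.
Give Eval 8 more to hit its cap of 9 → 20 left.
Compress: +15 to 18 (cap) → 5 left.
Only 5 left; Distill takes them to reach 8.
Total = 10×1 + 13×8 + 16×18 + 17×9 + 12×3 + 23×3 = 660.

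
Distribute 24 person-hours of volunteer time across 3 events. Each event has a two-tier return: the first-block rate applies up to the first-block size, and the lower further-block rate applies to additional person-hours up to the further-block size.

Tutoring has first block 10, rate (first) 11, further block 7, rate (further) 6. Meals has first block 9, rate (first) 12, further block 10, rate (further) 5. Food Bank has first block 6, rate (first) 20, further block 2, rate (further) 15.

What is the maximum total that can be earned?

335

Rank every tier by rate: Food Bank/T1 20 > Food Bank/T2 15 > Meals/T1 12 > Tutoring/T1 11 > Tutoring/T2 6 > Meals/T2 5.
Food Bank/T1 (20): +6 ; 18 left.
Food Bank/T2 (15): +2 ; 16 left.
Meals/T1 (12): +9 ; 7 left.
Tutoring T1 at 11: only 7 left, fill 7.
Total = 20×6 + 15×2 + 12×9 + 11×7 = 335.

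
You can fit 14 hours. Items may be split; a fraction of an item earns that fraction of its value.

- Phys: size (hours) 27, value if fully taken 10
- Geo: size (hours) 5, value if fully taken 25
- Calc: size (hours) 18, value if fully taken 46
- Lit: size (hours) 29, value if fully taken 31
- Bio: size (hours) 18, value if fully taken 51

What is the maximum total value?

Best value per unit of size first: Geo 25/5≈5, Bio 51/18≈2.83, Calc 46/18≈2.56, Lit 31/29≈1.07, Phys 10/27≈0.37.
Geo: take in full, 5 hours for value 25 → 9 left.
Fill the last 9 hours with part of Bio: 9/18 of it earns 25.5.
Total value = 50.5.

50.5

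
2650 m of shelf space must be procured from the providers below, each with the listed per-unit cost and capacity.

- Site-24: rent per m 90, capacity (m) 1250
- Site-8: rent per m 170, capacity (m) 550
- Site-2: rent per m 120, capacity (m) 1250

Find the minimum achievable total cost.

288000

Fill from the cheapest provider first.
Take 1250 from Site-24 at 90 — need 1400 more.
Site-2 (120): use full 1250 — 150 m to go.
Take 150 from Site-8 at 170 to finish.
Cost = 1250×90 + 1250×120 + 150×170 = 288000.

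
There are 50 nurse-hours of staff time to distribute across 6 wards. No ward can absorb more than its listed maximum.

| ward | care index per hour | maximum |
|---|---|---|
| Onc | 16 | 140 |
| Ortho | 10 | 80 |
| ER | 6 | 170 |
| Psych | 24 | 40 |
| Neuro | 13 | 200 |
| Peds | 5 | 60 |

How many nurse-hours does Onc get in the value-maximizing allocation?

Order the wards by care index per hour: Psych 24 > Onc 16 > Neuro 13 > Ortho 10 > ER 6 > Peds 5.
Give Psych 40 to hit its cap of 40 — 10 left.
Onc has room for 140 but only 10 remain, so it gets 10.

10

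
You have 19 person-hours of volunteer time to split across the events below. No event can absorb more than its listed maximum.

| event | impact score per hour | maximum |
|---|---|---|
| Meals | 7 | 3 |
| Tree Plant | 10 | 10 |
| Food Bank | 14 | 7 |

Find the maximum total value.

Rank by impact score per hour: Food Bank 14 > Tree Plant 10 > Meals 7.
Food Bank: +7 to 7 (cap) ; 12 left.
Tree Plant takes 10 to reach its cap of 10 ; 2 left.
Meals: +2 (room for 3) → 2. Pool exhausted.
Total = 7×2 + 10×10 + 14×7 = 212.

212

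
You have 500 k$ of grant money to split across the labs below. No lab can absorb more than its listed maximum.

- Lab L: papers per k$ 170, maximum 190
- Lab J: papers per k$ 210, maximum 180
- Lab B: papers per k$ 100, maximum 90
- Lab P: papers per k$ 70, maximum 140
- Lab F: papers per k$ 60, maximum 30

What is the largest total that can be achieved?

81900

Rank by papers per k$: Lab J 210 > Lab L 170 > Lab B 100 > Lab P 70 > Lab F 60.
Lab J takes 180 to reach its cap of 180 → 320 left.
Lab L takes 190 to reach its cap of 190 → 130 left.
Lab B takes 90 to reach its cap of 90 → 40 left.
Lab P: +40 (room for 140) → 40. Pool exhausted.
Total = 170×190 + 210×180 + 100×90 + 70×40 = 81900.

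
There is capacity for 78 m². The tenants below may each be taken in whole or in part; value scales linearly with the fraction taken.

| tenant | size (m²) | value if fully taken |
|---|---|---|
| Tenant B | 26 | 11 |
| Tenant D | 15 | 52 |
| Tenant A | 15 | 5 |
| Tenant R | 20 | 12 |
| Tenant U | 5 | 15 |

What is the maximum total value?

94

Rank by value-to-size ratio: Tenant D 52/15≈3.47, Tenant U 15/5≈3, Tenant R 12/20≈0.6, Tenant B 11/26≈0.423, Tenant A 5/15≈0.333.
Tenant D: take in full, 15 m² for value 52 ; 63 left.
Take all of Tenant U (5 m², value 15) ; 58 m² left.
Tenant R: take in full, 20 m² for value 12 ; 38 left.
Tenant B: take in full, 26 m² for value 11 ; 12 left.
Only 12 m² remain; take 12/15 of Tenant A for value 5×12/15 = 4.
Total value = 94.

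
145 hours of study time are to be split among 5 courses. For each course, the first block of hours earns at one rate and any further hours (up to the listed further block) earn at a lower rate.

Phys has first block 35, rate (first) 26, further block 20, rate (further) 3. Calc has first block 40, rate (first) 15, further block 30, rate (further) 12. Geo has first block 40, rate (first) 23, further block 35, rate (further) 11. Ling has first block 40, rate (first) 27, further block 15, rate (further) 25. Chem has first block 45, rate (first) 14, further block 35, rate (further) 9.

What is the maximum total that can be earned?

3510

Rank every tier by rate: Ling/first 27 > Phys/first 26 > Ling/second 25 > Geo/first 23 > Calc/first 15 > Chem/first 14 > Calc/second 12 > Geo/second 11 > Chem/second 9 > Phys/second 3.
Ling first at 27: fill all 40 → 105 left.
Fill Phys first block (35 at 26) → 70 left.
Ling/second (25): +15 → 55 left.
Geo/first (23): +40 → 15 left.
Calc/first: +15 of 40 at 15; pool empty.
Total = 27×40 + 26×35 + 25×15 + 23×40 + 15×15 = 3510.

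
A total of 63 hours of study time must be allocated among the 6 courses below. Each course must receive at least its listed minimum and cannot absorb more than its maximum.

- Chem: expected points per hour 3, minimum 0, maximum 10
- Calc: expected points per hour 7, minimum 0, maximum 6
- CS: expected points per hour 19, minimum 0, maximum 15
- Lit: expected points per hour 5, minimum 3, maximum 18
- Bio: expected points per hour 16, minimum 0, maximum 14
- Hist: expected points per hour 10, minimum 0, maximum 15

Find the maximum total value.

766

Meeting every minimum uses 0+0+0+3+0+0 = 3 hours, leaving 60.
Order the courses by expected points per hour: CS 19 > Bio 16 > Hist 10 > Calc 7 > Lit 5 > Chem 3.
CS: +15 to 15 (cap) → 45 left.
Give Bio 14 more to hit its cap of 14 → 31 left.
Hist takes 15 more to reach its cap of 15 → 16 left.
Calc takes 6 more to reach its cap of 6 → 10 left.
Only 10 left; Lit takes them to reach 13.
Total = 7×6 + 19×15 + 5×13 + 16×14 + 10×15 = 766.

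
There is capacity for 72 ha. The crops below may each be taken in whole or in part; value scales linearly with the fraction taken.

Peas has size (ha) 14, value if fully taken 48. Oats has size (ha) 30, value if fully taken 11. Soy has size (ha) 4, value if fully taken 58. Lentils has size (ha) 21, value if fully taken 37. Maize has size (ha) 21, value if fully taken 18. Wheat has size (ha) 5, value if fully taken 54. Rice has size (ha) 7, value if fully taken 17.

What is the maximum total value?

232

Rank by value-to-size ratio: Soy 58/4≈14.5, Wheat 54/5≈10.8, Peas 48/14≈3.43, Rice 17/7≈2.43, Lentils 37/21≈1.76, Maize 18/21≈0.857, Oats 11/30≈0.367.
Take all of Soy (4 ha, value 58) — 68 ha left.
Take all of Wheat (5 ha, value 54) — 63 ha left.
Take all of Peas (14 ha, value 48) — 49 ha left.
All 7 ha of Rice fit (value 17) — 42 remain.
Take all of Lentils (21 ha, value 37) — 21 ha left.
Take all of Maize (21 ha, value 18) — 0 ha left.
Total value = 232.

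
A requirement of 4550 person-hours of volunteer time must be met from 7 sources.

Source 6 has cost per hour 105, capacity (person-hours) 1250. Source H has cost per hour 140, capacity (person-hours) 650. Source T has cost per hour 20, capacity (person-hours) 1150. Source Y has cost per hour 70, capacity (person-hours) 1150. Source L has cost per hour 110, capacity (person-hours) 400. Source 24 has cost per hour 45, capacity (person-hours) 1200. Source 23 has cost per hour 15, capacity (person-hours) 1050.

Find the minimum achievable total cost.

173250

Fill from the cheapest source first.
Source 23 at 15: take all 1050 person-hours → 3500 still needed.
Take 1150 from Source T at 20 → need 2350 more.
Source 24 at 45: take all 1200 person-hours → 1150 still needed.
Take 1150 from Source Y at 70 → need 0 more.
Source 6, Source L, Source H: unused.
Cost = 1050×15 + 1150×20 + 1200×45 + 1150×70 = 173250.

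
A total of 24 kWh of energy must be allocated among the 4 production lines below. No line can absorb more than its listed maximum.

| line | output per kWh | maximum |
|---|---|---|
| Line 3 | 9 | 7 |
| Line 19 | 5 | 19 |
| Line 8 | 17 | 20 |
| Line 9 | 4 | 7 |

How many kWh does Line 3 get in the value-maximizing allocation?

4

Highest output per kWh first: Line 8 17 > Line 3 9 > Line 19 5 > Line 9 4.
Line 8 takes 20 to reach its cap of 20 — 4 left.
Line 3 has room for 7 but only 4 remain, so it gets 4.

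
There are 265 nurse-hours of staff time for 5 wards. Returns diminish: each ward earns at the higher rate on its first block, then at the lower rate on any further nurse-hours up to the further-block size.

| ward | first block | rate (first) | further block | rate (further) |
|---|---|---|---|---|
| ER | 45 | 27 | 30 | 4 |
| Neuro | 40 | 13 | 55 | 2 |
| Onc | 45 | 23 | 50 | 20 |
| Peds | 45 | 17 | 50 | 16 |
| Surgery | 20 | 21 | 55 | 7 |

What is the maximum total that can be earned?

5365

Treat each block as its own option and order by rate: ER/first 27 > Onc/first 23 > Surgery/first 21 > Onc/second 20 > Peds/first 17 > Peds/second 16 > Neuro/first 13 > Surgery/second 7 > ER/second 4 > Neuro/second 2.
ER/first (27): +45 ; 220 left.
Fill Onc first block (45 at 23) ; 175 left.
Surgery first at 21: fill all 20 ; 155 left.
Fill Onc second block (50 at 20) ; 105 left.
Fill Peds first block (45 at 17) ; 60 left.
Fill Peds second block (50 at 16) ; 10 left.
Neuro/first: +10 of 40 at 13; pool empty.
Total = 27×45 + 23×45 + 21×20 + 20×50 + 17×45 + 16×50 + 13×10 = 5365.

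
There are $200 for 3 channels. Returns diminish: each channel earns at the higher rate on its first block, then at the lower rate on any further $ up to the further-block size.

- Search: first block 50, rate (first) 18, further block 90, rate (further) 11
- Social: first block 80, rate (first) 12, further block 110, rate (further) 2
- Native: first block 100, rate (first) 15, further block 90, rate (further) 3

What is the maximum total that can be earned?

Rank every tier by rate: Search/T1 18 > Native/T1 15 > Social/T1 12 > Search/T2 11 > Native/T2 3 > Social/T2 2.
Fill Search T1 block (50 at 18) ; 150 left.
Fill Native T1 block (100 at 15) ; 50 left.
Social/T1: +50 of 80 at 12; pool empty.
Total = 18×50 + 15×100 + 12×50 = 3000.

3000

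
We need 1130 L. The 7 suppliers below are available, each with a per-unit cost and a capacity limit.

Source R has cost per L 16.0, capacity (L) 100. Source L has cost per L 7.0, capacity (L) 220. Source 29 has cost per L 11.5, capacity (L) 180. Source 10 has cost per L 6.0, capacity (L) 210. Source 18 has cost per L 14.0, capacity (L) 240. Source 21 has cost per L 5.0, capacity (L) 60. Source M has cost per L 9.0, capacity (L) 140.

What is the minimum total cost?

11070

Cheapest first:
Source 21 (5.0): use full 60 → 1070 L to go.
Take 210 from Source 10 at 6.0 → need 860 more.
Source L at 7.0: take all 220 L → 640 still needed.
Source M (9.0): use full 140 → 500 L to go.
Source 29 (11.5): use full 180 → 320 L to go.
Take 240 from Source 18 at 14.0 → need 80 more.
Take 80 from Source R at 16.0 to finish.
Cost = 60×5.0 + 210×6.0 + 220×7.0 + 140×9.0 + 180×11.5 + 240×14.0 + 80×16.0 = 11070.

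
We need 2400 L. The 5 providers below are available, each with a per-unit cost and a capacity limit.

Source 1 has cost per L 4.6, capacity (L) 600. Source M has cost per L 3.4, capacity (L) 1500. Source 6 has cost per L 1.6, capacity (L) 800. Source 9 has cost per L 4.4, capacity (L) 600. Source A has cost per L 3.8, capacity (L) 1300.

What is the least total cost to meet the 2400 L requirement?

6760

Cheapest first:
Take 800 from Source 6 at 1.6 ; need 1600 more.
Take 1500 from Source M at 3.4 ; need 100 more.
Source A (3.8): take the remaining 100 ; done.
Source 9, Source 1: unused.
Cost = 800×1.6 + 1500×3.4 + 100×3.8 = 6760.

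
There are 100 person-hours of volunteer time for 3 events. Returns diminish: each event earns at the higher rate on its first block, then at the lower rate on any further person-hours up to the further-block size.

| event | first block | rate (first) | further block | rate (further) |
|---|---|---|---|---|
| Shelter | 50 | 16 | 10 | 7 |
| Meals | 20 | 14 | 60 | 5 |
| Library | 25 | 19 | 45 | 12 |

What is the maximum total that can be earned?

Order all 6 blocks by rate: Library/tier1 19 > Shelter/tier1 16 > Meals/tier1 14 > Library/tier2 12 > Shelter/tier2 7 > Meals/tier2 5.
Library tier1 at 19: fill all 25 — 75 left.
Shelter/tier1 (16): +50 — 25 left.
Fill Meals tier1 block (20 at 14) — 5 left.
5 remain; put them into Library tier2 at 12.
Total = 19×25 + 16×50 + 14×20 + 12×5 = 1615.

1615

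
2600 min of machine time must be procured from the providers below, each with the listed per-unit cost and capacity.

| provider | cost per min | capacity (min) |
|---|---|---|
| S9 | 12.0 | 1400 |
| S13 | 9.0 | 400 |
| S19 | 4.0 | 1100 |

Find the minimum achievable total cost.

21200

Use providers in increasing cost order.
S19 (4.0): use full 1100 → 1500 min to go.
S13 (9.0): use full 400 → 1100 min to go.
Take 1100 from S9 at 12.0 to finish.
Cost = 1100×4.0 + 400×9.0 + 1100×12.0 = 21200.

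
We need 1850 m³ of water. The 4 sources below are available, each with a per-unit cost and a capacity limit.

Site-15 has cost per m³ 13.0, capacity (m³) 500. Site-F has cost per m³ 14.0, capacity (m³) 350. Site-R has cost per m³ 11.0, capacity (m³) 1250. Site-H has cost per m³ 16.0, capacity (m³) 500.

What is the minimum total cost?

21650

Cheapest first:
Site-R (11.0): use full 1250 ; 600 m³ to go.
Site-15 (13.0): use full 500 ; 100 m³ to go.
Site-F at 14.0: take 100 of its 350 ; requirement met.
Site-H: unused.
Cost = 1250×11.0 + 500×13.0 + 100×14.0 = 21650.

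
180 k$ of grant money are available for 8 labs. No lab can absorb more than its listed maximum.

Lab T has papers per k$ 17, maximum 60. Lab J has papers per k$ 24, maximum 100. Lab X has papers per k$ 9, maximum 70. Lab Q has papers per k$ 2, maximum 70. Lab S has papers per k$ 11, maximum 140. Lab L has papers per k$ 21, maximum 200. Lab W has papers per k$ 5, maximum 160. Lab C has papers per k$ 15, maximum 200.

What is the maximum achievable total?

Rank by papers per k$: Lab J 24 > Lab L 21 > Lab T 17 > Lab C 15 > Lab S 11 > Lab X 9 > Lab W 5 > Lab Q 2.
Lab J: +100 to 100 (cap) ; 80 left.
Lab L has room for 200 but only 80 remain, so it gets 80.
Total = 24×100 + 21×80 = 4080.

4080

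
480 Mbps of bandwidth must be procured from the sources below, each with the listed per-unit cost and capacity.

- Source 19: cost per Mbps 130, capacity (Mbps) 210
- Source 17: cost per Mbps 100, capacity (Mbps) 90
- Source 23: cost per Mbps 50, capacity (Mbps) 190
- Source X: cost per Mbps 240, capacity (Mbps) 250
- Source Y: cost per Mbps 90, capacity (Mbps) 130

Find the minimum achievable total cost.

39300

Fill from the cheapest source first.
Source 23 at 50: take all 190 Mbps — 290 still needed.
Source Y at 90: take all 130 Mbps — 160 still needed.
Source 17 (100): use full 90 — 70 Mbps to go.
Source 19 (130): take the remaining 70 — done.
Source X: unused.
Cost = 190×50 + 130×90 + 90×100 + 70×130 = 39300.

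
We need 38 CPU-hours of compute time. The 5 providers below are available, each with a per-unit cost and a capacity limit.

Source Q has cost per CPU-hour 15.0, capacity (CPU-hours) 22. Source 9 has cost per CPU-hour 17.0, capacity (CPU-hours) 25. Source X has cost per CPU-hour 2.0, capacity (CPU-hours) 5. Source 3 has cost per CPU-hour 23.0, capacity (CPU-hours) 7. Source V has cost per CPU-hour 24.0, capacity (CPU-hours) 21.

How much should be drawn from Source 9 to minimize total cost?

11

Cheapest first:
Take 5 from Source X at 2.0 ; need 33 more.
Take 22 from Source Q at 15.0 ; need 11 more.
Source 9 at 17.0: take 11 of its 25 ; requirement met.
Source 3, Source V: unused.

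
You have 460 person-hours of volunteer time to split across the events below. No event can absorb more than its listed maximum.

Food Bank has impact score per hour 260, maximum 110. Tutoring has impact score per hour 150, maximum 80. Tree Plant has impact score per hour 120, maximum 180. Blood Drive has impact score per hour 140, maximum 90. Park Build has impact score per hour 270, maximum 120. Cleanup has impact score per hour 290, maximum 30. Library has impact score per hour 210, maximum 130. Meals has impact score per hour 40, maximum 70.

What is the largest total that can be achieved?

Rank by impact score per hour: Cleanup 290 > Park Build 270 > Food Bank 260 > Library 210 > Tutoring 150 > Blood Drive 140 > Tree Plant 120 > Meals 40.
Cleanup: +30 to 30 (cap) — 430 left.
Park Build: +120 to 120 (cap) — 310 left.
Food Bank: +110 to 110 (cap) — 200 left.
Library takes 130 to reach its cap of 130 — 70 left.
Only 70 left; Tutoring takes them to reach 70.
Total = 260×110 + 150×70 + 270×120 + 290×30 + 210×130 = 107500.

107500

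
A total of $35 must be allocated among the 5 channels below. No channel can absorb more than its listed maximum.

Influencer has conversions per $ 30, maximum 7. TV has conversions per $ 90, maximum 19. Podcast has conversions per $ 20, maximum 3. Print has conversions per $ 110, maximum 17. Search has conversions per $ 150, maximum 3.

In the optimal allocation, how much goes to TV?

Rank by conversions per $: Search 150 > Print 110 > TV 90 > Influencer 30 > Podcast 20.
Give Search 3 to hit its cap of 3 ; 32 left.
Give Print 17 to hit its cap of 17 ; 15 left.
TV has room for 19 but only 15 remain, so it gets 15.

15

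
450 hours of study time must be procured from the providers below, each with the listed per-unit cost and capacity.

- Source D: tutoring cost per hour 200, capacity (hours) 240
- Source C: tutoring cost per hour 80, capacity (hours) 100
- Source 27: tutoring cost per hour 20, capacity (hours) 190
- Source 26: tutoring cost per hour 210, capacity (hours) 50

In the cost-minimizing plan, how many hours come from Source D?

Cheapest first:
Source 27 at 20: take all 190 hours ; 260 still needed.
Source C (80): use full 100 ; 160 hours to go.
Source D at 200: take 160 of its 240 ; requirement met.
Source 26: unused.

160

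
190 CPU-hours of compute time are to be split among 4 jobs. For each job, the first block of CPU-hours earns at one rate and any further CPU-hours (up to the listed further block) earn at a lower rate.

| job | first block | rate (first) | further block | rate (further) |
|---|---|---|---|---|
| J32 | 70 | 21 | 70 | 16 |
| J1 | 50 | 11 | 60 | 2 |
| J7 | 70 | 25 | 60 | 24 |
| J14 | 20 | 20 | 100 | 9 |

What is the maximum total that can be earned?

Rank every tier by rate: J7/tier1 25 > J7/tier2 24 > J32/tier1 21 > J14/tier1 20 > J32/tier2 16 > J1/tier1 11 > J14/tier2 9 > J1/tier2 2.
J7 tier1 at 25: fill all 70 ; 120 left.
J7 tier2 at 24: fill all 60 ; 60 left.
60 remain; put them into J32 tier1 at 21.
Total = 25×70 + 24×60 + 21×60 = 4450.

4450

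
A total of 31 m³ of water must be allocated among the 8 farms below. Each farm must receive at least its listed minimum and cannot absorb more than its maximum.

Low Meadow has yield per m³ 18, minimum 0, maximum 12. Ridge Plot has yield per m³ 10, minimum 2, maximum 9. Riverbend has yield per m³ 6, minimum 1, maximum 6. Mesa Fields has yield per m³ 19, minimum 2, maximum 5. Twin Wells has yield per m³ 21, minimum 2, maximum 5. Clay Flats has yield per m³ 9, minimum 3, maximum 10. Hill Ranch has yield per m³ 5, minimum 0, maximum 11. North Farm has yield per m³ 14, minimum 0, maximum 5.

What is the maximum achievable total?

Meeting every minimum uses 0+2+1+2+2+3+0+0 = 10 m³, leaving 21.
Rank by yield per m³: Twin Wells 21 > Mesa Fields 19 > Low Meadow 18 > North Farm 14 > Ridge Plot 10 > Clay Flats 9 > Riverbend 6 > Hill Ranch 5.
Give Twin Wells 3 more to hit its cap of 5 — 18 left.
Mesa Fields takes 3 more to reach its cap of 5 — 15 left.
Low Meadow: +12 to 12 (cap) — 3 left.
Only 3 left; North Farm takes them to reach 3.
Total = 18×12 + 10×2 + 6×1 + 19×5 + 21×5 + 9×3 + 14×3 = 511.

511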